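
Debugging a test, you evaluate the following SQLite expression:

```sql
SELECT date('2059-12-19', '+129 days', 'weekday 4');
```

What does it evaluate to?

2060-04-29

Applying '+129 days' to 2059-12-19: counting 129 days forward gives 2060-04-26.
`weekday 4` advances to the next Thursday; 2060-04-26 is a Monday, so it moves forward to 2060-04-29.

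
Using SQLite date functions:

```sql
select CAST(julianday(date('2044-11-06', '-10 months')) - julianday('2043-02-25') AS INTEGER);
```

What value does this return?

Adding -10 months to 2044-11-06 gives 2044-01-06.
3 days remain in February 2043 after the 25th (28 − 25).
Full months from March 2043 through December 2043 contribute their day counts.
Then 6 days into January 2044.
Total: 3 + 31 + 30 + 31 + 30 + 31 + 31 + 30 + 31 + 30 + 31 + 6 = 315.

315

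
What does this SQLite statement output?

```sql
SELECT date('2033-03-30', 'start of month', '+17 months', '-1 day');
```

2034-07-31

`start of month` rewinds 2033-03-30 to 2033-03-01.
Adding +17 months to 2033-03-01 gives 2034-08-01.
Going back 1 day from 2034-08-01 reaches 2034-07-31 (last day of July, 31 days).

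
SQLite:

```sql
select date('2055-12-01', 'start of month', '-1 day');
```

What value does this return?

2055-11-30

`start of month` rewinds 2055-12-01 to 2055-12-01.
Going back 1 day from 2055-12-01 reaches 2055-11-30 (last day of November, 30 days).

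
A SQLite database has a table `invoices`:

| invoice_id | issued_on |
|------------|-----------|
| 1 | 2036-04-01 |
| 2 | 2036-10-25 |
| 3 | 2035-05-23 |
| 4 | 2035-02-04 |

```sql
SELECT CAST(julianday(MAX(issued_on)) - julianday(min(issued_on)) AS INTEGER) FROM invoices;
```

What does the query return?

629

MIN = 2035-02-04, MAX = 2036-10-25.
24 days remain in February 2035 after the 4th (28 − 4).
Full months from March 2035 through September 2036 contribute their day counts.
Then 25 days into October 2036.
Total: 24 + 31 + 30 + 31 + 30 + 31 + 31 + 30 + 31 + 30 + 31 + 31 + 29 + 31 + 30 + 31 + 30 + 31 + 31 + 30 + 25 = 629.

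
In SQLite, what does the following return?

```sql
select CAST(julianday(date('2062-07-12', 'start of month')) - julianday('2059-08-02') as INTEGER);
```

1064

`start of month` rewinds 2062-07-12 to 2062-07-01.
29 days remain in August 2059 after the 2nd (31 − 2).
Full months from September 2059 through June 2062 contribute their day counts.
Then 1 day into July 2062.
Total: 29 + 30 + 31 + 30 + 31 + 31 + 29 + 31 + 30 + 31 + 30 + 31 + 31 + 30 + 31 + 30 + 31 + 31 + 28 + 31 + 30 + 31 + 30 + 31 + 31 + 30 + 31 + 30 + 31 + 31 + 28 + 31 + 30 + 31 + 30 + 1 = 1064.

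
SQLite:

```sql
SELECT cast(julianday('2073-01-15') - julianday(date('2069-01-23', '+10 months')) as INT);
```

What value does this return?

1149

Adding +10 months to 2069-01-23 gives 2069-11-23.
7 days remain in November 2069 after the 23rd (30 − 23).
Full months from December 2069 through December 2072 contribute their day counts.
Then 15 days into January 2073.
Total: 7 + 31 + 31 + 28 + 31 + 30 + 31 + 30 + 31 + 31 + 30 + 31 + 30 + 31 + 31 + 28 + 31 + 30 + 31 + 30 + 31 + 31 + 30 + 31 + 30 + 31 + 31 + 29 + 31 + 30 + 31 + 30 + 31 + 31 + 30 + 31 + 30 + 31 + 15 = 1149.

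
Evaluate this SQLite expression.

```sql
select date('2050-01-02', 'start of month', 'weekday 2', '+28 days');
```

`start of month` rewinds 2050-01-02 to 2050-01-01.
`weekday 2` advances to the next Tuesday; 2050-01-01 is a Saturday, so it moves forward to 2050-01-04.
January 2050 has 31 days; 27 remain after the 4th, so 28 days reach 2050-02-01.

2050-02-01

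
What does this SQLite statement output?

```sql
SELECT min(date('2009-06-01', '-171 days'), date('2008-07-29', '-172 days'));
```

date('2009-06-01', '-171 days') → 2008-12-12.
date('2008-07-29', '-172 days') → 2008-02-08.
Earlier of the two is 2008-02-08.

2008-02-08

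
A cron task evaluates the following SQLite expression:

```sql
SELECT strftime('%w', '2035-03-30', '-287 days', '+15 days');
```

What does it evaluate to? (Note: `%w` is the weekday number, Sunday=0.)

6

First apply '-287 days', '+15 days': 2035-03-30 → 2034-07-01.
2034-07-01 is a Saturday; with Sunday=0 that is 6.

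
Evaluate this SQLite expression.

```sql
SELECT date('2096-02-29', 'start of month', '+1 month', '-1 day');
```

2096-02-29

`start of month` rewinds 2096-02-29 to 2096-02-01.
Adding +1 month to 2096-02-01 gives 2096-03-01.
Going back 1 day from 2096-03-01 reaches 2096-02-29 (last day of February, 29 days).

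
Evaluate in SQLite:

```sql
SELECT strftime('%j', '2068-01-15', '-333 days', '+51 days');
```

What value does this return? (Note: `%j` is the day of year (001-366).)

First apply '-333 days', '+51 days': 2068-01-15 → 2067-04-08.
Day-of-year for 2067-04-08: days since 2067-01-01 inclusive = 98, zero-padded to 098.

098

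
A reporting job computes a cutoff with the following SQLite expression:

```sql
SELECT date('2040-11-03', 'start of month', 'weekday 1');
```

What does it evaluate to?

`start of month` rewinds 2040-11-03 to 2040-11-01.
`weekday 1` advances to the next Monday; 2040-11-01 is a Thursday, so it moves forward to 2040-11-05.

2040-11-05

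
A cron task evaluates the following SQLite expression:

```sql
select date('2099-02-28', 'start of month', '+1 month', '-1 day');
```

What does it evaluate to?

`start of month` rewinds 2099-02-28 to 2099-02-01.
Adding +1 month to 2099-02-01 gives 2099-03-01.
Going back 1 day from 2099-03-01 reaches 2099-02-28 (last day of February, 28 days).

2099-02-28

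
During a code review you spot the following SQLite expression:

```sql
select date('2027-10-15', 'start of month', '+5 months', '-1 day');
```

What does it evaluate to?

2028-02-29

`start of month` rewinds 2027-10-15 to 2027-10-01.
Adding +5 months to 2027-10-01 gives 2028-03-01.
Going back 1 day from 2028-03-01 reaches 2028-02-29 (last day of February, 29 days).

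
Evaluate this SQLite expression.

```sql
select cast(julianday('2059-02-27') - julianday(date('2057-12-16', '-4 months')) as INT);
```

560

Adding -4 months to 2057-12-16 gives 2057-08-16.
15 days remain in August 2057 after the 16th (31 − 16).
Full months from September 2057 through January 2059 contribute their day counts.
Then 27 days into February 2059.
Total: 15 + 30 + 31 + 30 + 31 + 31 + 28 + 31 + 30 + 31 + 30 + 31 + 31 + 30 + 31 + 30 + 31 + 31 + 27 = 560.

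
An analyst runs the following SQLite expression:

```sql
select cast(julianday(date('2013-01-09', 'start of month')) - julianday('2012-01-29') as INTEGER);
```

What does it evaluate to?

`start of month` rewinds 2013-01-09 to 2013-01-01.
2 days remain in January 2012 after the 29th (31 − 29).
Full months from February 2012 through December 2012 contribute their day counts.
Then 1 day into January 2013.
Total: 2 + 29 + 31 + 30 + 31 + 30 + 31 + 31 + 30 + 31 + 30 + 31 + 1 = 338.

338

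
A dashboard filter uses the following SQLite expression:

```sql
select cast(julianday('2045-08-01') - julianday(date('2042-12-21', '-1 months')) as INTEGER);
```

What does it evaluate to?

Adding -1 month to 2042-12-21 gives 2042-11-21.
9 days remain in November 2042 after the 21st (30 − 21).
Full months from December 2042 through July 2045 contribute their day counts.
Then 1 day into August 2045.
Total: 9 + 31 + 31 + 28 + 31 + 30 + 31 + 30 + 31 + 31 + 30 + 31 + 30 + 31 + 31 + 29 + 31 + 30 + 31 + 30 + 31 + 31 + 30 + 31 + 30 + 31 + 31 + 28 + 31 + 30 + 31 + 30 + 31 + 1 = 984.

984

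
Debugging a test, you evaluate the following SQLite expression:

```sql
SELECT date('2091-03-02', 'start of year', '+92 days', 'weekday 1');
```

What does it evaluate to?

2091-04-09

`start of year` rewinds 2091-03-02 to 2091-01-01.
Applying '+92 days' to 2091-01-01: counting 92 days forward gives 2091-04-03.
`weekday 1` advances to the next Monday; 2091-04-03 is a Tuesday, so it moves forward to 2091-04-09.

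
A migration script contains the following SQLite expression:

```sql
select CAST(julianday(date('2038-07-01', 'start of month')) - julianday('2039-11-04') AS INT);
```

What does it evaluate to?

-491

`start of month` rewinds 2038-07-01 to 2038-07-01.
30 days remain in July 2038 after the 1st (31 − 1).
Full months from August 2038 through October 2039 contribute their day counts.
Then 4 days into November 2039.
Total: 30 + 31 + 30 + 31 + 30 + 31 + 31 + 28 + 31 + 30 + 31 + 30 + 31 + 31 + 30 + 31 + 4 = 491.
The subtraction is earlier − later, so the result is −491 → -491.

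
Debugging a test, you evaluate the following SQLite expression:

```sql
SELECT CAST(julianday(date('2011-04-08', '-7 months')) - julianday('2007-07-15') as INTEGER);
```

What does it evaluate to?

1151

Adding -7 months to 2011-04-08 gives 2010-09-08.
16 days remain in July 2007 after the 15th (31 − 15).
Full months from August 2007 through August 2010 contribute their day counts.
Then 8 days into September 2010.
Total: 16 + 31 + 30 + 31 + 30 + 31 + 31 + 29 + 31 + 30 + 31 + 30 + 31 + 31 + 30 + 31 + 30 + 31 + 31 + 28 + 31 + 30 + 31 + 30 + 31 + 31 + 30 + 31 + 30 + 31 + 31 + 28 + 31 + 30 + 31 + 30 + 31 + 31 + 8 = 1151.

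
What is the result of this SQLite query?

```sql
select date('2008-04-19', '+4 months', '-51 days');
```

Adding +4 months to 2008-04-19 gives 2008-08-19.
Applying '-51 days' to 2008-08-19: counting 51 days back gives 2008-06-29.

2008-06-29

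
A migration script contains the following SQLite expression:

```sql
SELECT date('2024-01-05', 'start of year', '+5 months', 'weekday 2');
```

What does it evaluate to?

2024-06-04

`start of year` rewinds 2024-01-05 to 2024-01-01.
Adding +5 months to 2024-01-01 gives 2024-06-01.
`weekday 2` advances to the next Tuesday; 2024-06-01 is a Saturday, so it moves forward to 2024-06-04.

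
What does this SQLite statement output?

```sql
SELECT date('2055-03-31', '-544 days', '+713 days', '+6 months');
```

2056-03-16

Applying '-544 days' to 2055-03-31: counting 544 days back gives 2053-10-03.
Applying '+713 days' to 2053-10-03: counting 713 days forward gives 2055-09-16.
Adding +6 months to 2055-09-16 gives 2056-03-16.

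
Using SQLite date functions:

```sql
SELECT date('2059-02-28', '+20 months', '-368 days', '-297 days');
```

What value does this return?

Adding +20 months to 2059-02-28 gives 2060-10-28.
Applying '-368 days' to 2060-10-28: counting 368 days back gives 2059-10-26.
Applying '-297 days' to 2059-10-26: counting 297 days back gives 2059-01-02.

2059-01-02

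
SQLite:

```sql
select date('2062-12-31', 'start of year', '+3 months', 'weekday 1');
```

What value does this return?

`start of year` rewinds 2062-12-31 to 2062-01-01.
Adding +3 months to 2062-01-01 gives 2062-04-01.
`weekday 1` advances to the next Monday; 2062-04-01 is a Saturday, so it moves forward to 2062-04-03.

2062-04-03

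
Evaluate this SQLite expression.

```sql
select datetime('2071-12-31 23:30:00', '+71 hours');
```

2072-01-03 22:30:00

+71 hours from 2071-12-31 23:30:00 is 2072-01-03 22:30:00 (crosses midnight).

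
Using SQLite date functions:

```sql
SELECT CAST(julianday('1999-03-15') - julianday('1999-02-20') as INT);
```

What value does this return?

23

8 days remain in February 1999 after the 20th (28 − 20).
Then 15 days into March 1999.
Total: 8 + 15 = 23.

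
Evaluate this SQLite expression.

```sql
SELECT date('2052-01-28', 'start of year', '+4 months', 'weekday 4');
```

2052-05-02

`start of year` rewinds 2052-01-28 to 2052-01-01.
Adding +4 months to 2052-01-01 gives 2052-05-01.
`weekday 4` advances to the next Thursday; 2052-05-01 is a Wednesday, so it moves forward to 2052-05-02.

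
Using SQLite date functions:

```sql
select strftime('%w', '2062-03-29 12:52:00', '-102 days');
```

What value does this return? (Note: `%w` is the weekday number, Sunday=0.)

First apply '-102 days': 2062-03-29 12:52:00 → 2061-12-17 12:52:00.
2061-12-17 is a Saturday; with Sunday=0 that is 6.

6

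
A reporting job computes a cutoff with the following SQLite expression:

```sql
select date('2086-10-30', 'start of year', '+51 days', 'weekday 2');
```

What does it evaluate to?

2086-02-26

`start of year` rewinds 2086-10-30 to 2086-01-01.
Applying '+51 days' to 2086-01-01: counting 51 days forward gives 2086-02-21.
`weekday 2` advances to the next Tuesday; 2086-02-21 is a Thursday, so it moves forward to 2086-02-26.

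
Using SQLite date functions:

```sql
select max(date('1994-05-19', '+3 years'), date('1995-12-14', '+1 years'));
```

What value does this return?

date('1994-05-19', '+3 years') → 1997-05-19.
date('1995-12-14', '+1 years') → 1996-12-14.
Later of the two is 1997-05-19.

1997-05-19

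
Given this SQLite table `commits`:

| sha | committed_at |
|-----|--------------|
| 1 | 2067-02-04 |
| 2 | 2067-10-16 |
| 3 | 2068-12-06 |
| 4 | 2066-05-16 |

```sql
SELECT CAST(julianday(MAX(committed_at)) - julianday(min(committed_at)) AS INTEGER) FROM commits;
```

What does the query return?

935

MIN = 2066-05-16, MAX = 2068-12-06.
15 days remain in May 2066 after the 16th (31 − 16).
Full months from June 2066 through November 2068 contribute their day counts.
Then 6 days into December 2068.
Total: 15 + 30 + 31 + 31 + 30 + 31 + 30 + 31 + 31 + 28 + 31 + 30 + 31 + 30 + 31 + 31 + 30 + 31 + 30 + 31 + 31 + 29 + 31 + 30 + 31 + 30 + 31 + 31 + 30 + 31 + 30 + 6 = 935.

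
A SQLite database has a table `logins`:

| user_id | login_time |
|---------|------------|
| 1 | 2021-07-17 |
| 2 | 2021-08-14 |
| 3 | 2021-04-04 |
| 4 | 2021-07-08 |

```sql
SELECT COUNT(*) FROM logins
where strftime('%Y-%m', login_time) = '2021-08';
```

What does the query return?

Rows with year-month 2021-08: 2021-08-14 → 1.

1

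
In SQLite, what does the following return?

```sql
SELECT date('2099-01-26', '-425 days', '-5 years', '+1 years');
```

2093-11-27

Applying '-425 days' to 2099-01-26: counting 425 days back gives 2097-11-27.
Adding -5 years to 2097-11-27 gives 2092-11-27.
Adding +1 year to 2092-11-27 gives 2093-11-27.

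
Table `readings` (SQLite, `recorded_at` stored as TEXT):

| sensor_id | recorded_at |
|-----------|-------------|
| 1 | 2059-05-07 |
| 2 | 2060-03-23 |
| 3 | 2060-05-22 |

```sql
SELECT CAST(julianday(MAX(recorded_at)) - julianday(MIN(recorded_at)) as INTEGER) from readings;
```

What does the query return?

381

MIN = 2059-05-07, MAX = 2060-05-22.
24 days remain in May 2059 after the 7th (31 − 7).
Full months from June 2059 through April 2060 contribute their day counts.
Then 22 days into May 2060.
Total: 24 + 30 + 31 + 31 + 30 + 31 + 30 + 31 + 31 + 29 + 31 + 30 + 22 = 381.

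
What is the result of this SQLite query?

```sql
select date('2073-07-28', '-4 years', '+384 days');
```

Adding -4 years to 2073-07-28 gives 2069-07-28.
Applying '+384 days' to 2069-07-28: counting 384 days forward gives 2070-08-16.

2070-08-16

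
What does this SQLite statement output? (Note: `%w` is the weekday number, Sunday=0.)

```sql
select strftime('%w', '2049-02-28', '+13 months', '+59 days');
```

4

First apply '+13 months', '+59 days': 2049-02-28 → 2050-05-26.
2050-05-26 is a Thursday; with Sunday=0 that is 4.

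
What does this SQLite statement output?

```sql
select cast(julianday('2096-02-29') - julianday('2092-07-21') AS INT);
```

10 days remain in July 2092 after the 21st (31 − 21).
Full months from August 2092 through January 2096 contribute their day counts.
Then 29 days into February 2096.
Total: 10 + 31 + 30 + 31 + 30 + 31 + 31 + 28 + 31 + 30 + 31 + 30 + 31 + 31 + 30 + 31 + 30 + 31 + 31 + 28 + 31 + 30 + 31 + 30 + 31 + 31 + 30 + 31 + 30 + 31 + 31 + 28 + 31 + 30 + 31 + 30 + 31 + 31 + 30 + 31 + 30 + 31 + 31 + 29 = 1318.

1318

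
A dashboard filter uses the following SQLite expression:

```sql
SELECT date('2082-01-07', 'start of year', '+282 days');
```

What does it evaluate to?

`start of year` rewinds 2082-01-07 to 2082-01-01.
Applying '+282 days' to 2082-01-01: counting 282 days forward gives 2082-10-10.

2082-10-10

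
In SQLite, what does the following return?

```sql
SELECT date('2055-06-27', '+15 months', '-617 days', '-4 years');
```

2051-01-19

Adding +15 months to 2055-06-27 gives 2056-09-27.
Applying '-617 days' to 2056-09-27: counting 617 days back gives 2055-01-19.
Adding -4 years to 2055-01-19 gives 2051-01-19.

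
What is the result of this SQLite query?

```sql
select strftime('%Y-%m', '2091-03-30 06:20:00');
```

2091-03

`%Y-%m` extracts the year-month: 2091-03.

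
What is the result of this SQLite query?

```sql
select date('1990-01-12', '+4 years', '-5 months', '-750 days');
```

1991-07-24

Adding +4 years to 1990-01-12 gives 1994-01-12.
Adding -5 months to 1994-01-12 gives 1993-08-12.
Applying '-750 days' to 1993-08-12: counting 750 days back gives 1991-07-24.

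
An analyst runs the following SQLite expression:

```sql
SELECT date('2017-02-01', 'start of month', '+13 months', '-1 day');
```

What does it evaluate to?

2018-02-28

`start of month` rewinds 2017-02-01 to 2017-02-01.
Adding +13 months to 2017-02-01 gives 2018-03-01.
Going back 1 day from 2018-03-01 reaches 2018-02-28 (last day of February, 28 days).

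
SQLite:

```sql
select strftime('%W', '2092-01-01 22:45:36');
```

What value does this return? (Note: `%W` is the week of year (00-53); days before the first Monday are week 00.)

2092-01-01 is a Tuesday. SQLite's %W counts Mondays since the year started; the result is 00.

00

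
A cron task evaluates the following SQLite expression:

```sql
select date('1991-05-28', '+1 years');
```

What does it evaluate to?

Adding +1 year to 1991-05-28 gives 1992-05-28.

1992-05-28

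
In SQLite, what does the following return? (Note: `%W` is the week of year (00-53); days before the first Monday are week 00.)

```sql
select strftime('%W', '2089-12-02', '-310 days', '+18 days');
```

First apply '-310 days', '+18 days': 2089-12-02 → 2089-02-13.
2089-02-13 is a Sunday. SQLite's %W counts Mondays since the year started; the result is 06.

06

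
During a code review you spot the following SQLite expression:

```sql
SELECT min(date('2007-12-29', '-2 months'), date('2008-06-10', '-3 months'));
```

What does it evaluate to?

2007-10-29

date('2007-12-29', '-2 months') → 2007-10-29.
date('2008-06-10', '-3 months') → 2008-03-10.
Earlier of the two is 2007-10-29.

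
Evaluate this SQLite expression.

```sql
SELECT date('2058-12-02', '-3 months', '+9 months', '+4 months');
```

2059-10-02

Adding -3 months to 2058-12-02 gives 2058-09-02.
Adding +9 months to 2058-09-02 gives 2059-06-02.
Adding +4 months to 2059-06-02 gives 2059-10-02.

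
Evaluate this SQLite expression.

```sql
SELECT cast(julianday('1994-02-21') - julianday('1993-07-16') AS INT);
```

15 days remain in July 1993 after the 16th (31 − 16).
Full months from August 1993 through January 1994 contribute their day counts.
Then 21 days into February 1994.
Total: 15 + 31 + 30 + 31 + 30 + 31 + 31 + 21 = 220.

220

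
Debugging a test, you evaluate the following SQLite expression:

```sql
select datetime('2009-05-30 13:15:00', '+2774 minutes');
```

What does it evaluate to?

2774 minutes = 46h 14m; +2774 minutes from 2009-05-30 13:15:00 is 2009-06-01 11:29:00 (crosses midnight).

2009-06-01 11:29:00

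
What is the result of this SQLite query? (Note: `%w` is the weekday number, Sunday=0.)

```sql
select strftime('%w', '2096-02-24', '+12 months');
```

0

First apply '+12 months': 2096-02-24 → 2097-02-24.
2097-02-24 is a Sunday; with Sunday=0 that is 0.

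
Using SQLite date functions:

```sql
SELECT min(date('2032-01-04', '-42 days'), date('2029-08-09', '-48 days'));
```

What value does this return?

2029-06-22

date('2032-01-04', '-42 days') → 2031-11-23.
date('2029-08-09', '-48 days') → 2029-06-22.
Earlier of the two is 2029-06-22.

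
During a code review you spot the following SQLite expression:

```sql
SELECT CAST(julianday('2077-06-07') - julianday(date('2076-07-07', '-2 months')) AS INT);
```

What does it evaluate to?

396

Adding -2 months to 2076-07-07 gives 2076-05-07.
24 days remain in May 2076 after the 7th (31 − 7).
Full months from June 2076 through May 2077 contribute their day counts.
Then 7 days into June 2077.
Total: 24 + 30 + 31 + 31 + 30 + 31 + 30 + 31 + 31 + 28 + 31 + 30 + 31 + 7 = 396.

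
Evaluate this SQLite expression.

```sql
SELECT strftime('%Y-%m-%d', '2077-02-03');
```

2077-02-03

`%Y-%m-%d` extracts the ISO date: 2077-02-03.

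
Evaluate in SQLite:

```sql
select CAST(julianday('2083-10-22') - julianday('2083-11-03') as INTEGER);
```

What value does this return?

-12

9 days remain in October 2083 after the 22nd (31 − 22).
Then 3 days into November 2083.
Total: 9 + 3 = 12.
The subtraction is earlier − later, so the result is −12 → -12.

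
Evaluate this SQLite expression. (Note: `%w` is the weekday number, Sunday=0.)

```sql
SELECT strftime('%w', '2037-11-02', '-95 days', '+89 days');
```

First apply '-95 days', '+89 days': 2037-11-02 → 2037-10-27.
2037-10-27 is a Tuesday; with Sunday=0 that is 2.

2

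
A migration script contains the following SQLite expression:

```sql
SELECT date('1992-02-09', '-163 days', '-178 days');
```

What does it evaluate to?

1991-03-05

Applying '-163 days' to 1992-02-09: counting 163 days back gives 1991-08-30.
Applying '-178 days' to 1991-08-30: counting 178 days back gives 1991-03-05.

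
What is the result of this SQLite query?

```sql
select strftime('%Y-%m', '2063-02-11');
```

`%Y-%m` extracts the year-month: 2063-02.

2063-02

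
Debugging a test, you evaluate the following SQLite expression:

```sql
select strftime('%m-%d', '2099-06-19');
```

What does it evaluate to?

06-19

`%m-%d` extracts the month-day: 06-19.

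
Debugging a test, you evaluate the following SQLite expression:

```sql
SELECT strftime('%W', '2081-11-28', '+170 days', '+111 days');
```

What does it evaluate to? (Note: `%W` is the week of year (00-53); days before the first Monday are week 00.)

First apply '+170 days', '+111 days': 2081-11-28 → 2082-09-05.
2082-09-05 is a Saturday. SQLite's %W counts Mondays since the year started; the result is 35.

35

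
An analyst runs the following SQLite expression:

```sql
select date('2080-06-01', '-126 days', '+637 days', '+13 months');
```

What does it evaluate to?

2082-11-25

Applying '-126 days' to 2080-06-01: counting 126 days back gives 2080-01-27.
Applying '+637 days' to 2080-01-27: counting 637 days forward gives 2081-10-25.
Adding +13 months to 2081-10-25 gives 2082-11-25.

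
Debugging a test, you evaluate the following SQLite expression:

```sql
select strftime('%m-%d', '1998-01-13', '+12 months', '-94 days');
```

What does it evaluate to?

First apply '+12 months', '-94 days': 1998-01-13 → 1998-10-11.
`%m-%d` extracts the month-day: 10-11.

10-11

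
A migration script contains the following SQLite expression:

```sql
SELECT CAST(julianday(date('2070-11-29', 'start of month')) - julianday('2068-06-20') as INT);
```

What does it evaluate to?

`start of month` rewinds 2070-11-29 to 2070-11-01.
10 days remain in June 2068 after the 20th (30 − 20).
Full months from July 2068 through October 2070 contribute their day counts.
Then 1 day into November 2070.
Total: 10 + 31 + 31 + 30 + 31 + 30 + 31 + 31 + 28 + 31 + 30 + 31 + 30 + 31 + 31 + 30 + 31 + 30 + 31 + 31 + 28 + 31 + 30 + 31 + 30 + 31 + 31 + 30 + 31 + 1 = 864.

864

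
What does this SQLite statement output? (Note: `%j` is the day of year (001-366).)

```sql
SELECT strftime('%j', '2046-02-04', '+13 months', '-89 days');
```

339

First apply '+13 months', '-89 days': 2046-02-04 → 2046-12-05.
Day-of-year for 2046-12-05: days since 2046-01-01 inclusive = 339, zero-padded to 339.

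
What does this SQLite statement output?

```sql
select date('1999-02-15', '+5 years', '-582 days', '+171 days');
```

Adding +5 years to 1999-02-15 gives 2004-02-15.
Applying '-582 days' to 2004-02-15: counting 582 days back gives 2002-07-13.
Applying '+171 days' to 2002-07-13: counting 171 days forward gives 2002-12-31.

2002-12-31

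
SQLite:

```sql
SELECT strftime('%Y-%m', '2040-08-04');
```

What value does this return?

`%Y-%m` extracts the year-month: 2040-08.

2040-08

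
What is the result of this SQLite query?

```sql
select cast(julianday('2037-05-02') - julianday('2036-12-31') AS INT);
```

122

0 days remain in December 2036 after the 31st (31 − 31).
January 2037: 31 days.
February 2037: 28 days.
March 2037: 31 days.
April 2037: 30 days.
Then 2 days into May 2037.
Total: 0 + 31 + 28 + 31 + 30 + 2 = 122.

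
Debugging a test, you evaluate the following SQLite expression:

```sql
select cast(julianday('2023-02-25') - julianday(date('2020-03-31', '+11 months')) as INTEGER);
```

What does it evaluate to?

724

Adding +11 months to 2020-03-31 targets 2021-02-31. February 2021 has only 28 days, so SQLite normalizes the 3-day overflow forward to 2021-03-03.
28 days remain in March 2021 after the 3rd (31 − 3).
Full months from April 2021 through January 2023 contribute their day counts.
Then 25 days into February 2023.
Total: 28 + 30 + 31 + 30 + 31 + 31 + 30 + 31 + 30 + 31 + 31 + 28 + 31 + 30 + 31 + 30 + 31 + 31 + 30 + 31 + 30 + 31 + 31 + 25 = 724.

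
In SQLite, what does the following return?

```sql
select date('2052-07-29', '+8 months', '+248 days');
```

Adding +8 months to 2052-07-29 gives 2053-03-29.
Applying '+248 days' to 2053-03-29: counting 248 days forward gives 2053-12-02.

2053-12-02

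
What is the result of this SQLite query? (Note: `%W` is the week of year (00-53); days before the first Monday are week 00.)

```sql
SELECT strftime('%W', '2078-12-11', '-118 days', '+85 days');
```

45

First apply '-118 days', '+85 days': 2078-12-11 → 2078-11-08.
2078-11-08 is a Tuesday. SQLite's %W counts Mondays since the year started; the result is 45.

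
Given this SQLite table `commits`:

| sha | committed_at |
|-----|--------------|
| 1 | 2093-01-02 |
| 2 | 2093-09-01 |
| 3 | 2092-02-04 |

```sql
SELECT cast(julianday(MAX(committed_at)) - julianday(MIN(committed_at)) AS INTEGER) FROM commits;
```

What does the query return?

MIN = 2092-02-04, MAX = 2093-09-01.
25 days remain in February 2092 after the 4th (29 − 4).
Full months from March 2092 through August 2093 contribute their day counts.
Then 1 day into September 2093.
Total: 25 + 31 + 30 + 31 + 30 + 31 + 31 + 30 + 31 + 30 + 31 + 31 + 28 + 31 + 30 + 31 + 30 + 31 + 31 + 1 = 575.

575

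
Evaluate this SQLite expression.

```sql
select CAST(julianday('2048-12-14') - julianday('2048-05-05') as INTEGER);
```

26 days remain in May 2048 after the 5th (31 − 5).
Full months from June 2048 through November 2048 contribute their day counts.
Then 14 days into December 2048.
Total: 26 + 30 + 31 + 31 + 30 + 31 + 30 + 14 = 223.

223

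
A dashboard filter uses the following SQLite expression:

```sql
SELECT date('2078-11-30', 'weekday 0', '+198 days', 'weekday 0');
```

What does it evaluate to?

2079-06-25

`weekday 0` advances to the next Sunday; 2078-11-30 is a Wednesday, so it moves forward to 2078-12-04.
Applying '+198 days' to 2078-12-04: counting 198 days forward gives 2079-06-20.
`weekday 0` advances to the next Sunday; 2079-06-20 is a Tuesday, so it moves forward to 2079-06-25.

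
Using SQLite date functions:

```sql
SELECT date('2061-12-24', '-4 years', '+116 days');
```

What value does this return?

Adding -4 years to 2061-12-24 gives 2057-12-24.
Applying '+116 days' to 2057-12-24: counting 116 days forward gives 2058-04-19.

2058-04-19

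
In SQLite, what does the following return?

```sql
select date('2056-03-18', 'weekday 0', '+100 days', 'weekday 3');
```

`weekday 0` advances to the next Sunday; 2056-03-18 is a Saturday, so it moves forward to 2056-03-19.
Applying '+100 days' to 2056-03-19: counting 100 days forward gives 2056-06-27.
`weekday 3` advances to the next Wednesday; 2056-06-27 is a Tuesday, so it moves forward to 2056-06-28.

2056-06-28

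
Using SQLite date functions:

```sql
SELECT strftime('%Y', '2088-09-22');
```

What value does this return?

`%Y` extracts the 4-digit year: 2088.

2088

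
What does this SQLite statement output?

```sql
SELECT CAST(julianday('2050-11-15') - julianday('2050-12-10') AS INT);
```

-25

15 days remain in November 2050 after the 15th (30 − 15).
Then 10 days into December 2050.
Total: 15 + 10 = 25.
The subtraction is earlier − later, so the result is −25 → -25.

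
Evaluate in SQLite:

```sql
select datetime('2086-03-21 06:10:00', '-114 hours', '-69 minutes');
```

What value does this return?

-114 hours from 2086-03-21 06:10:00 is 2086-03-16 12:10:00 (crosses midnight).
69 minutes = 1h 9m; -69 minutes from 2086-03-16 12:10:00 is 2086-03-16 11:01:00.

2086-03-16 11:01:00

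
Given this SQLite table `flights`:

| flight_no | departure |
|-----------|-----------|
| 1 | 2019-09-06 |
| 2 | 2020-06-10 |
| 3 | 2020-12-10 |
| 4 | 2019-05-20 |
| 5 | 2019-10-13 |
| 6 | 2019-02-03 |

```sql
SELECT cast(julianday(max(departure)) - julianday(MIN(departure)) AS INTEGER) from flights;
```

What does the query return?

676

MIN = 2019-02-03, MAX = 2020-12-10.
25 days remain in February 2019 after the 3rd (28 − 3).
Full months from March 2019 through November 2020 contribute their day counts.
Then 10 days into December 2020.
Total: 25 + 31 + 30 + 31 + 30 + 31 + 31 + 30 + 31 + 30 + 31 + 31 + 29 + 31 + 30 + 31 + 30 + 31 + 31 + 30 + 31 + 30 + 10 = 676.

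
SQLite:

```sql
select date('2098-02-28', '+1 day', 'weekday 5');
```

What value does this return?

February 2098 has 28 days; 0 remain after the 28th, so 1 days reach 2098-03-01.
`weekday 5` advances to the next Friday; 2098-03-01 is a Saturday, so it moves forward to 2098-03-07.

2098-03-07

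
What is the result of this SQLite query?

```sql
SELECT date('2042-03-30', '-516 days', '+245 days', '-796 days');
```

Applying '-516 days' to 2042-03-30: counting 516 days back gives 2040-10-30.
Applying '+245 days' to 2040-10-30: counting 245 days forward gives 2041-07-02.
Applying '-796 days' to 2041-07-02: counting 796 days back gives 2039-04-28.

2039-04-28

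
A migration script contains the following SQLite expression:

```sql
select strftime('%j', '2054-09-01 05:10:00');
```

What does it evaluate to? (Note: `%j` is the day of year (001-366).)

244

Day-of-year for 2054-09-01: days since 2054-01-01 inclusive = 244, zero-padded to 244.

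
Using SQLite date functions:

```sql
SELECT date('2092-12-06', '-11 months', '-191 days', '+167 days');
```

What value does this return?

Adding -11 months to 2092-12-06 gives 2092-01-06.
Applying '-191 days' to 2092-01-06: counting 191 days back gives 2091-06-29.
Applying '+167 days' to 2091-06-29: counting 167 days forward gives 2091-12-13.

2091-12-13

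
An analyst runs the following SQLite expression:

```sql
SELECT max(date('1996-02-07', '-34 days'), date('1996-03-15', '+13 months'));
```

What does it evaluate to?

1997-04-15

date('1996-02-07', '-34 days') → 1996-01-04.
date('1996-03-15', '+13 months') → 1997-04-15.
Later of the two is 1997-04-15.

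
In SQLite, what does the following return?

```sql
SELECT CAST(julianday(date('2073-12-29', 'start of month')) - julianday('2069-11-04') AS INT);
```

`start of month` rewinds 2073-12-29 to 2073-12-01.
26 days remain in November 2069 after the 4th (30 − 4).
Full months from December 2069 through November 2073 contribute their day counts.
Then 1 day into December 2073.
Total: 26 + 31 + 31 + 28 + 31 + 30 + 31 + 30 + 31 + 31 + 30 + 31 + 30 + 31 + 31 + 28 + 31 + 30 + 31 + 30 + 31 + 31 + 30 + 31 + 30 + 31 + 31 + 29 + 31 + 30 + 31 + 30 + 31 + 31 + 30 + 31 + 30 + 31 + 31 + 28 + 31 + 30 + 31 + 30 + 31 + 31 + 30 + 31 + 30 + 1 = 1488.

1488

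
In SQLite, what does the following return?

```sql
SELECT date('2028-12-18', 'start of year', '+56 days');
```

`start of year` rewinds 2028-12-18 to 2028-01-01.
Applying '+56 days' to 2028-01-01: counting 56 days forward gives 2028-02-26.

2028-02-26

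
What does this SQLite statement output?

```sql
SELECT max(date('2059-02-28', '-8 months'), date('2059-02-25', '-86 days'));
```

date('2059-02-28', '-8 months') → 2058-06-28.
date('2059-02-25', '-86 days') → 2058-12-01.
Later of the two is 2058-12-01.

2058-12-01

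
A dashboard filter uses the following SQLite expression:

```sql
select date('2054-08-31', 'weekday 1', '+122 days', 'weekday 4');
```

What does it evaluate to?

2054-12-31

`weekday 1` advances to the next Monday; 2054-08-31 is already a Monday, so it stays at 2054-08-31.
Applying '+122 days' to 2054-08-31: counting 122 days forward gives 2054-12-31.
`weekday 4` advances to the next Thursday; 2054-12-31 is already a Thursday, so it stays at 2054-12-31.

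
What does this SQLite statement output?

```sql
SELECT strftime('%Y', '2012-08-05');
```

2012

`%Y` extracts the 4-digit year: 2012.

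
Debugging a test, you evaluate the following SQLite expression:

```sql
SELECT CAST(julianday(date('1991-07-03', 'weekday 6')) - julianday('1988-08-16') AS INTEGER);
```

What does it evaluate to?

1054

`weekday 6` advances to the next Saturday; 1991-07-03 is a Wednesday, so it moves forward to 1991-07-06.
15 days remain in August 1988 after the 16th (31 − 16).
Full months from September 1988 through June 1991 contribute their day counts.
Then 6 days into July 1991.
Total: 15 + 30 + 31 + 30 + 31 + 31 + 28 + 31 + 30 + 31 + 30 + 31 + 31 + 30 + 31 + 30 + 31 + 31 + 28 + 31 + 30 + 31 + 30 + 31 + 31 + 30 + 31 + 30 + 31 + 31 + 28 + 31 + 30 + 31 + 30 + 6 = 1054.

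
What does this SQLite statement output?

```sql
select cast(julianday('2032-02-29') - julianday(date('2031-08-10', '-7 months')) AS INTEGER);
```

Adding -7 months to 2031-08-10 gives 2031-01-10.
21 days remain in January 2031 after the 10th (31 − 10).
Full months from February 2031 through January 2032 contribute their day counts.
Then 29 days into February 2032.
Total: 21 + 28 + 31 + 30 + 31 + 30 + 31 + 31 + 30 + 31 + 30 + 31 + 31 + 29 = 415.

415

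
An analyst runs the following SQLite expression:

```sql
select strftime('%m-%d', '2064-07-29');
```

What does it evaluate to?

07-29

`%m-%d` extracts the month-day: 07-29.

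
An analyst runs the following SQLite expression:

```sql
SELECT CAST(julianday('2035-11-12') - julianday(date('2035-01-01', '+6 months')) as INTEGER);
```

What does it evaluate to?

134

Adding +6 months to 2035-01-01 gives 2035-07-01.
30 days remain in July 2035 after the 1st (31 − 1).
August 2035: 31 days.
September 2035: 30 days.
October 2035: 31 days.
Then 12 days into November 2035.
Total: 30 + 31 + 30 + 31 + 12 = 134.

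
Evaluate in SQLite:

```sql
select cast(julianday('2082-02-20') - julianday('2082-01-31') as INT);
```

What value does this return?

20

0 days remain in January 2082 after the 31st (31 − 31).
Then 20 days into February 2082.
Total: 0 + 20 = 20.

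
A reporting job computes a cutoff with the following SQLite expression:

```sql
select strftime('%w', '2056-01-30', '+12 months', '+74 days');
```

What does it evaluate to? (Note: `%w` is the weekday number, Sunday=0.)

6

First apply '+12 months', '+74 days': 2056-01-30 → 2057-04-14.
2057-04-14 is a Saturday; with Sunday=0 that is 6.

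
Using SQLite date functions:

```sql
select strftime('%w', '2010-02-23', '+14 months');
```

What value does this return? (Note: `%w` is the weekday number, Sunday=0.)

First apply '+14 months': 2010-02-23 → 2011-04-23.
2011-04-23 is a Saturday; with Sunday=0 that is 6.

6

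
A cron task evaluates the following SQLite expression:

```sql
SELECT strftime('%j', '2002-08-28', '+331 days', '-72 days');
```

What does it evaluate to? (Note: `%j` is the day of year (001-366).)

134

First apply '+331 days', '-72 days': 2002-08-28 → 2003-05-14.
Day-of-year for 2003-05-14: days since 2003-01-01 inclusive = 134, zero-padded to 134.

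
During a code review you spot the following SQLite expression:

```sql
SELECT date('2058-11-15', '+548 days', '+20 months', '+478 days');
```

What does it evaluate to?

2063-05-09

Applying '+548 days' to 2058-11-15: counting 548 days forward gives 2060-05-16.
Adding +20 months to 2060-05-16 gives 2062-01-16.
Applying '+478 days' to 2062-01-16: counting 478 days forward gives 2063-05-09.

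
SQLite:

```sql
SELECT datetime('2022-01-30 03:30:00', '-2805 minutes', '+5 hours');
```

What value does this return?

2022-01-28 09:45:00

2805 minutes = 46h 45m; -2805 minutes from 2022-01-30 03:30:00 is 2022-01-28 04:45:00 (crosses midnight).
+5 hours from 2022-01-28 04:45:00 is 2022-01-28 09:45:00.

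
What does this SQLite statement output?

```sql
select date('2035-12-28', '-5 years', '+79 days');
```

Adding -5 years to 2035-12-28 gives 2030-12-28.
Applying '+79 days' to 2030-12-28: counting 79 days forward gives 2031-03-17.

2031-03-17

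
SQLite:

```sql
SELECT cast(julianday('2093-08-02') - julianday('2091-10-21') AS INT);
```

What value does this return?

651

10 days remain in October 2091 after the 21st (31 − 21).
Full months from November 2091 through July 2093 contribute their day counts.
Then 2 days into August 2093.
Total: 10 + 30 + 31 + 31 + 29 + 31 + 30 + 31 + 30 + 31 + 31 + 30 + 31 + 30 + 31 + 31 + 28 + 31 + 30 + 31 + 30 + 31 + 2 = 651.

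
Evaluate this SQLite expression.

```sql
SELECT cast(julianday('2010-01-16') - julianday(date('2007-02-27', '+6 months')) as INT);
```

873

Adding +6 months to 2007-02-27 gives 2007-08-27.
4 days remain in August 2007 after the 27th (31 − 27).
Full months from September 2007 through December 2009 contribute their day counts.
Then 16 days into January 2010.
Total: 4 + 30 + 31 + 30 + 31 + 31 + 29 + 31 + 30 + 31 + 30 + 31 + 31 + 30 + 31 + 30 + 31 + 31 + 28 + 31 + 30 + 31 + 30 + 31 + 31 + 30 + 31 + 30 + 31 + 16 = 873.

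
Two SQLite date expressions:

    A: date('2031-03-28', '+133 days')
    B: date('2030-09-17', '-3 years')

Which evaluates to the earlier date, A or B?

B

A = 2031-08-08.
B = 2027-09-17.
B is earlier.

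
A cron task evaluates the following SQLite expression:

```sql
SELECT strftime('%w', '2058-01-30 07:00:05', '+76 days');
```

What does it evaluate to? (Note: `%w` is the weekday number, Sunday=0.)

First apply '+76 days': 2058-01-30 07:00:05 → 2058-04-16 07:00:05.
2058-04-16 is a Tuesday; with Sunday=0 that is 2.

2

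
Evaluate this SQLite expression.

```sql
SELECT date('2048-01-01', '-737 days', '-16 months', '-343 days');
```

Applying '-737 days' to 2048-01-01: counting 737 days back gives 2045-12-25.
Adding -16 months to 2045-12-25 gives 2044-08-25.
Applying '-343 days' to 2044-08-25: counting 343 days back gives 2043-09-17.

2043-09-17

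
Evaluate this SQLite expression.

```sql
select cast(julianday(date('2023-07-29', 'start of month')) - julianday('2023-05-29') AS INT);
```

33

`start of month` rewinds 2023-07-29 to 2023-07-01.
2 days remain in May 2023 after the 29th (31 − 29).
June 2023: 30 days.
Then 1 day into July 2023.
Total: 2 + 30 + 1 = 33.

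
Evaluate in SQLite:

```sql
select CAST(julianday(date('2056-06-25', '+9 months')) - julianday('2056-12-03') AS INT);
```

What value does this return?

Adding +9 months to 2056-06-25 gives 2057-03-25.
28 days remain in December 2056 after the 3rd (31 − 3).
January 2057: 31 days.
February 2057: 28 days.
Then 25 days into March 2057.
Total: 28 + 31 + 28 + 25 = 112.

112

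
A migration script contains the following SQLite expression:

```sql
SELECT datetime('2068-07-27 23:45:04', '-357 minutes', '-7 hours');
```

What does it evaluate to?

2068-07-27 10:48:04

357 minutes = 5h 57m; -357 minutes from 2068-07-27 23:45:04 is 2068-07-27 17:48:04.
-7 hours from 2068-07-27 17:48:04 is 2068-07-27 10:48:04.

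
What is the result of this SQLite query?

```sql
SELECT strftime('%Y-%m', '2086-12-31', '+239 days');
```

First apply '+239 days': 2086-12-31 → 2087-08-27.
`%Y-%m` extracts the year-month: 2087-08.

2087-08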